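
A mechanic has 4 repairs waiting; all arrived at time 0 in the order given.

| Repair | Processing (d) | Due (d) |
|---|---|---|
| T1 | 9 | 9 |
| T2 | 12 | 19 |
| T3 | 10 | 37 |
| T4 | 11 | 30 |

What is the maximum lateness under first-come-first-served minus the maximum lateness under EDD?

FIFO (arrival order): T1 T2 T3 T4.
T1: 0→9, due 9, lateness 0
T2: 9→21, due 19, lateness 2
T3: 21→31, due 37, lateness -6
T4: 31→42, due 30, lateness 12
Maximum = 12.
EDD (increasing due date): T1 T2 T4 T3.
T1: 0→9, due 9, lateness 0
T2: 9→21, due 19, lateness 2
T4: 21→32, due 30, lateness 2
T3: 32→42, due 37, lateness 5
Maximum = 5.
Difference = 12 − 5 = 7.

7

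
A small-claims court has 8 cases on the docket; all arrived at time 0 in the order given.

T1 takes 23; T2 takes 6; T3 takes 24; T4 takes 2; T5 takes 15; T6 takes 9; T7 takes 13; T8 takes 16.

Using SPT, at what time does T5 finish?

45

SPT (increasing processing time): T4 T2 T6 T7 T5 T8 T1 T3.
T4: 0→2
T2: 2→8
T6: 8→17
T7: 17→30
T5: 30→45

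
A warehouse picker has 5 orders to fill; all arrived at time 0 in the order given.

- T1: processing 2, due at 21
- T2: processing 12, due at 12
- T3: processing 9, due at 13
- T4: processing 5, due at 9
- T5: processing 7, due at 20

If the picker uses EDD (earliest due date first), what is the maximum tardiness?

14

EDD (increasing due date): T4 T2 T3 T5 T1.
T4: 0→5, due 9, tardiness 0
T2: 5→17, due 12, tardiness 5
T3: 17→26, due 13, tardiness 13
T5: 26→33, due 20, tardiness 13
T1: 33→35, due 21, tardiness 14
Maximum = 14.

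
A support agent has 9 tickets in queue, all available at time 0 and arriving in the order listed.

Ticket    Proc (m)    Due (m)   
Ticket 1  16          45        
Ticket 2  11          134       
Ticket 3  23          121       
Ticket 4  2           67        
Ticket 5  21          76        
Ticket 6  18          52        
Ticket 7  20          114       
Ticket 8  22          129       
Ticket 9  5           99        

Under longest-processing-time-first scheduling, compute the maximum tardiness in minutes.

75

LPT (decreasing processing time): Ticket 3 Ticket 8 Ticket 5 Ticket 7 Ticket 6 Ticket 1 Ticket 2 Ticket 9 Ticket 4.
Ticket 3: 0→23, due 121, tardiness 0
Ticket 8: 23→45, due 129, tardiness 0
Ticket 5: 45→66, due 76, tardiness 0
Ticket 7: 66→86, due 114, tardiness 0
Ticket 6: 86→104, due 52, tardiness 52
Ticket 1: 104→120, due 45, tardiness 75
Ticket 2: 120→131, due 134, tardiness 0
Ticket 9: 131→136, due 99, tardiness 37
Ticket 4: 136→138, due 67, tardiness 71
Maximum = 75.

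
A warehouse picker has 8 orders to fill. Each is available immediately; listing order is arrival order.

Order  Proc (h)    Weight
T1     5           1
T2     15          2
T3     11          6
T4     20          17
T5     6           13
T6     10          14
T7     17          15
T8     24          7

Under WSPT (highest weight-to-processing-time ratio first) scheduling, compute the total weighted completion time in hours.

3007

WSPT (decreasing weight/processing-time ratio): T5 T6 T7 T4 T3 T8 T1 T2.
T5: finishes 6, weight 13, w·C = 78
T6: finishes 16, weight 14, w·C = 224
T7: finishes 33, weight 15, w·C = 495
T4: finishes 53, weight 17, w·C = 901
T3: finishes 64, weight 6, w·C = 384
T8: finishes 88, weight 7, w·C = 616
T1: finishes 93, weight 1, w·C = 93
T2: finishes 108, weight 2, w·C = 216
Sum = 78+224+495+901+384+616+93+216 = 3007.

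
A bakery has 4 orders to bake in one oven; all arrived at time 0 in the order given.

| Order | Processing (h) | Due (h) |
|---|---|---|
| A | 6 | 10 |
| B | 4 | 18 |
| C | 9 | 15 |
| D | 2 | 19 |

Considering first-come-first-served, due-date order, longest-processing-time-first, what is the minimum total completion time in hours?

56

FIFO (arrival order): A B C D.
A: 0→6
B: 6→10
C: 10→19
D: 19→21
Sum = 6+10+19+21 = 56.
EDD (increasing due date): A C B D.
A: 0→6
C: 6→15
B: 15→19
D: 19→21
Sum = 6+15+19+21 = 61.
LPT (decreasing processing time): C A B D.
C: 0→9
A: 9→15
B: 15→19
D: 19→21
Sum = 9+15+19+21 = 64.
FIFO 56, EDD 61, LPT 64 → minimum 56.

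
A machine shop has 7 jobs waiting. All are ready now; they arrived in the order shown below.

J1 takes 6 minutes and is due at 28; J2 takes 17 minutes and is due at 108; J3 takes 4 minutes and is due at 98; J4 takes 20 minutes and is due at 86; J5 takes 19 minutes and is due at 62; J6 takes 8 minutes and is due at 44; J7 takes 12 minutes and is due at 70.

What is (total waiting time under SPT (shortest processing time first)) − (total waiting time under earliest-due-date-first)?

SPT (increasing processing time): J3 J1 J6 J7 J2 J5 J4.
J3: waits 0, runs 0→4
J1: waits 4, runs 4→10
J6: waits 10, runs 10→18
J7: waits 18, runs 18→30
J2: waits 30, runs 30→47
J5: waits 47, runs 47→66
J4: waits 66, runs 66→86
Sum = 0+4+10+18+30+47+66 = 175.
EDD (increasing due date): J1 J6 J5 J7 J4 J3 J2.
J1: waits 0, runs 0→6
J6: waits 6, runs 6→14
J5: waits 14, runs 14→33
J7: waits 33, runs 33→45
J4: waits 45, runs 45→65
J3: waits 65, runs 65→69
J2: waits 69, runs 69→86
Sum = 0+6+14+33+45+65+69 = 232.
Difference = 175 − 232 = -57.

-57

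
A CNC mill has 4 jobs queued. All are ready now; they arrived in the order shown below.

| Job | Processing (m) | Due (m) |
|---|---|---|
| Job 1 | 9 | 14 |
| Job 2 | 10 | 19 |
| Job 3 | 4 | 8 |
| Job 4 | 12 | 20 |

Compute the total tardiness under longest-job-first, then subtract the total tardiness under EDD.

LPT (decreasing processing time): Job 4 Job 2 Job 1 Job 3.
Job 4: 0→12, due 20, tardiness 0
Job 2: 12→22, due 19, tardiness 3
Job 1: 22→31, due 14, tardiness 17
Job 3: 31→35, due 8, tardiness 27
Sum = 0+3+17+27 = 47.
EDD (increasing due date): Job 3 Job 1 Job 2 Job 4.
Job 3: 0→4, due 8, tardiness 0
Job 1: 4→13, due 14, tardiness 0
Job 2: 13→23, due 19, tardiness 4
Job 4: 23→35, due 20, tardiness 15
Sum = 0+0+4+15 = 19.
Difference = 47 − 19 = 28.

28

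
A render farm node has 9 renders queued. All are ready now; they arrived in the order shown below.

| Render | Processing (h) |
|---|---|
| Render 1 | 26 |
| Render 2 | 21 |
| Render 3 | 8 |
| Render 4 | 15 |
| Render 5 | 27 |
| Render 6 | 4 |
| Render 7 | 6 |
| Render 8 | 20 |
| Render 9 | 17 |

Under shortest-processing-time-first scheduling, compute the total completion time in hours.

537

SPT (increasing processing time): Render 6 Render 7 Render 3 Render 4 Render 9 Render 8 Render 2 Render 1 Render 5.
Render 6: 0→4
Render 7: 4→10
Render 3: 10→18
Render 4: 18→33
Render 9: 33→50
Render 8: 50→70
Render 2: 70→91
Render 1: 91→117
Render 5: 117→144
Sum = 4+10+18+33+50+70+91+117+144 = 537.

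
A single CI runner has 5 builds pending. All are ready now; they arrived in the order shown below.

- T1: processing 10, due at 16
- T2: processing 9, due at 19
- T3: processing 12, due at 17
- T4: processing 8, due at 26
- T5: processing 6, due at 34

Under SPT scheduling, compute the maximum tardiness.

28

SPT (increasing processing time): T5 T4 T2 T1 T3.
T5: 0→6, due 34, tardiness 0
T4: 6→14, due 26, tardiness 0
T2: 14→23, due 19, tardiness 4
T1: 23→33, due 16, tardiness 17
T3: 33→45, due 17, tardiness 28
Maximum = 28.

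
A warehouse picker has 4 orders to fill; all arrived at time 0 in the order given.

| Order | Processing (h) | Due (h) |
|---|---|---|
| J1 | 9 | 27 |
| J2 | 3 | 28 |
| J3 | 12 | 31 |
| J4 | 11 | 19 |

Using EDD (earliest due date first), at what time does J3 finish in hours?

EDD (increasing due date): J4 J1 J2 J3.
J4: 0→11
J1: 11→20
J2: 20→23
J3: 23→35

35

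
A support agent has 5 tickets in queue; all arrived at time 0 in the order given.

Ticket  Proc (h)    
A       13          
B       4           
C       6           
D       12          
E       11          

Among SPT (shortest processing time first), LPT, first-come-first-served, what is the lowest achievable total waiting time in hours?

SPT (increasing processing time): B C E D A.
B: waits 0, runs 0→4
C: waits 4, runs 4→10
E: waits 10, runs 10→21
D: waits 21, runs 21→33
A: waits 33, runs 33→46
Sum = 0+4+10+21+33 = 68.
LPT (decreasing processing time): A D E C B.
A: waits 0, runs 0→13
D: waits 13, runs 13→25
E: waits 25, runs 25→36
C: waits 36, runs 36→42
B: waits 42, runs 42→46
Sum = 0+13+25+36+42 = 116.
FIFO (arrival order): A B C D E.
A: waits 0, runs 0→13
B: waits 13, runs 13→17
C: waits 17, runs 17→23
D: waits 23, runs 23→35
E: waits 35, runs 35→46
Sum = 0+13+17+23+35 = 88.
SPT 68, LPT 116, FIFO 88 → minimum 68.

68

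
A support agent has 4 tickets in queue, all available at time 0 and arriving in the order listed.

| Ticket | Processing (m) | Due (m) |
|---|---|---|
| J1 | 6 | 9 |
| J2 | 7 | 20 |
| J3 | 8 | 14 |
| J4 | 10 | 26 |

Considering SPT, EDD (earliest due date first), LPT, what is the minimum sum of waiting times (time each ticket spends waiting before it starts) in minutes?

SPT (increasing processing time): J1 J2 J3 J4.
J1: waits 0, runs 0→6
J2: waits 6, runs 6→13
J3: waits 13, runs 13→21
J4: waits 21, runs 21→31
Sum = 0+6+13+21 = 40.
EDD (increasing due date): J1 J3 J2 J4.
J1: waits 0, runs 0→6
J3: waits 6, runs 6→14
J2: waits 14, runs 14→21
J4: waits 21, runs 21→31
Sum = 0+6+14+21 = 41.
LPT (decreasing processing time): J4 J3 J2 J1.
J4: waits 0, runs 0→10
J3: waits 10, runs 10→18
J2: waits 18, runs 18→25
J1: waits 25, runs 25→31
Sum = 0+10+18+25 = 53.
SPT 40, EDD 41, LPT 53 → minimum 40.

40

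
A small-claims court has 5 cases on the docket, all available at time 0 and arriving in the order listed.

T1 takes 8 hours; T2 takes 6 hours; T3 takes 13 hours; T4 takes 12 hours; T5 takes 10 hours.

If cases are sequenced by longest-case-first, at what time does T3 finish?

LPT (decreasing processing time): T3 T4 T5 T1 T2.
T3: 0→13

13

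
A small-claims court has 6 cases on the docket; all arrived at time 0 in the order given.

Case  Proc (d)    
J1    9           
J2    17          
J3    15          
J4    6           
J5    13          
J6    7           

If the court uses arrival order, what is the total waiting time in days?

183

FIFO (arrival order): J1 J2 J3 J4 J5 J6.
J1: waits 0, runs 0→9
J2: waits 9, runs 9→26
J3: waits 26, runs 26→41
J4: waits 41, runs 41→47
J5: waits 47, runs 47→60
J6: waits 60, runs 60→67
Sum = 0+9+26+41+47+60 = 183.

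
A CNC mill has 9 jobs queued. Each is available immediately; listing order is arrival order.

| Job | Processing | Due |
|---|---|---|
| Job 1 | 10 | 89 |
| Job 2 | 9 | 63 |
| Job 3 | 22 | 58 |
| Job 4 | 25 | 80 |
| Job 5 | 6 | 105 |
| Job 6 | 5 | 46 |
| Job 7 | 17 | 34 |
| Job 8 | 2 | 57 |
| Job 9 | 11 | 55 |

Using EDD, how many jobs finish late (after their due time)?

EDD (increasing due date): Job 7 Job 6 Job 9 Job 8 Job 3 Job 2 Job 4 Job 1 Job 5.
Job 7: 0→17, due 34, tardiness 0
Job 6: 17→22, due 46, tardiness 0
Job 9: 22→33, due 55, tardiness 0
Job 8: 33→35, due 57, tardiness 0
Job 3: 35→57, due 58, tardiness 0
Job 2: 57→66, due 63, tardiness 3
Job 4: 66→91, due 80, tardiness 11
Job 1: 91→101, due 89, tardiness 12
Job 5: 101→107, due 105, tardiness 2
Late jobs: 4.

4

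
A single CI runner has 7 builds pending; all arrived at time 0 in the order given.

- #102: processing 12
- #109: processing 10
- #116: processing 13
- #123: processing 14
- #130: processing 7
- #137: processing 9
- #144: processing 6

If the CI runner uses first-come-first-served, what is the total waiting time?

239

FIFO (arrival order): #102 #109 #116 #123 #130 #137 #144.
#102: waits 0, runs 0→12
#109: waits 12, runs 12→22
#116: waits 22, runs 22→35
#123: waits 35, runs 35→49
#130: waits 49, runs 49→56
#137: waits 56, runs 56→65
#144: waits 65, runs 65→71
Sum = 0+12+22+35+49+56+65 = 239.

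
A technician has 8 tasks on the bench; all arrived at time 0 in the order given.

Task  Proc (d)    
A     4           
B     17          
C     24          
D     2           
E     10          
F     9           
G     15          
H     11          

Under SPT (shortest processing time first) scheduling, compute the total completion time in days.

SPT (increasing processing time): D A F E H G B C.
D: 0→2
A: 2→6
F: 6→15
E: 15→25
H: 25→36
G: 36→51
B: 51→68
C: 68→92
Sum = 2+6+15+25+36+51+68+92 = 295.

295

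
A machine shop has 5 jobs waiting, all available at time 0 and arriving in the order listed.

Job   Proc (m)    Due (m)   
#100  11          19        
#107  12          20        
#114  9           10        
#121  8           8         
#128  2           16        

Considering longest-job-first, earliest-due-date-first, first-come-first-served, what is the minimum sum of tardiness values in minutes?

43

LPT (decreasing processing time): #107 #100 #114 #121 #128.
#107: 0→12, due 20, tardiness 0
#100: 12→23, due 19, tardiness 4
#114: 23→32, due 10, tardiness 22
#121: 32→40, due 8, tardiness 32
#128: 40→42, due 16, tardiness 26
Sum = 0+4+22+32+26 = 84.
EDD (increasing due date): #121 #114 #128 #100 #107.
#121: 0→8, due 8, tardiness 0
#114: 8→17, due 10, tardiness 7
#128: 17→19, due 16, tardiness 3
#100: 19→30, due 19, tardiness 11
#107: 30→42, due 20, tardiness 22
Sum = 0+7+3+11+22 = 43.
FIFO (arrival order): #100 #107 #114 #121 #128.
#100: 0→11, due 19, tardiness 0
#107: 11→23, due 20, tardiness 3
#114: 23→32, due 10, tardiness 22
#121: 32→40, due 8, tardiness 32
#128: 40→42, due 16, tardiness 26
Sum = 0+3+22+32+26 = 83.
LPT 84, EDD 43, FIFO 83 → minimum 43.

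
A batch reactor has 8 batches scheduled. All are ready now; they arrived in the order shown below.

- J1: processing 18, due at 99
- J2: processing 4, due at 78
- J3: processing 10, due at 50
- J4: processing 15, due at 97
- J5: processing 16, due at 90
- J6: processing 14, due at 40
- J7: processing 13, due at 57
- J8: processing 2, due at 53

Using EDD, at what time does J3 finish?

EDD (increasing due date): J6 J3 J8 J7 J2 J5 J4 J1.
J6: 0→14
J3: 14→24

24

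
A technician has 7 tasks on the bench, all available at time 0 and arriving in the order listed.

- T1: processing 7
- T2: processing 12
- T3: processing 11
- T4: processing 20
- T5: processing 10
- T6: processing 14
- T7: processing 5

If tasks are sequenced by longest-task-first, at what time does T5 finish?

LPT (decreasing processing time): T4 T6 T2 T3 T5 T1 T7.
T4: 0→20
T6: 20→34
T2: 34→46
T3: 46→57
T5: 57→67

67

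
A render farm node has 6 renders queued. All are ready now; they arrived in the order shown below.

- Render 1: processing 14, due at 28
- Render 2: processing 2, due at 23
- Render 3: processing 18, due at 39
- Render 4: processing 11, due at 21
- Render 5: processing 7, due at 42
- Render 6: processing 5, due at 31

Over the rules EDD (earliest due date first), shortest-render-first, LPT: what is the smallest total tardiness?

EDD (increasing due date): Render 4 Render 2 Render 1 Render 6 Render 3 Render 5.
Render 4: 0→11, due 21, tardiness 0
Render 2: 11→13, due 23, tardiness 0
Render 1: 13→27, due 28, tardiness 0
Render 6: 27→32, due 31, tardiness 1
Render 3: 32→50, due 39, tardiness 11
Render 5: 50→57, due 42, tardiness 15
Sum = 0+0+0+1+11+15 = 27.
SPT (increasing processing time): Render 2 Render 6 Render 5 Render 4 Render 1 Render 3.
Render 2: 0→2, due 23, tardiness 0
Render 6: 2→7, due 31, tardiness 0
Render 5: 7→14, due 42, tardiness 0
Render 4: 14→25, due 21, tardiness 4
Render 1: 25→39, due 28, tardiness 11
Render 3: 39→57, due 39, tardiness 18
Sum = 0+0+0+4+11+18 = 33.
LPT (decreasing processing time): Render 3 Render 1 Render 4 Render 5 Render 6 Render 2.
Render 3: 0→18, due 39, tardiness 0
Render 1: 18→32, due 28, tardiness 4
Render 4: 32→43, due 21, tardiness 22
Render 5: 43→50, due 42, tardiness 8
Render 6: 50→55, due 31, tardiness 24
Render 2: 55→57, due 23, tardiness 34
Sum = 0+4+22+8+24+34 = 92.
EDD 27, SPT 33, LPT 92 → minimum 27.

27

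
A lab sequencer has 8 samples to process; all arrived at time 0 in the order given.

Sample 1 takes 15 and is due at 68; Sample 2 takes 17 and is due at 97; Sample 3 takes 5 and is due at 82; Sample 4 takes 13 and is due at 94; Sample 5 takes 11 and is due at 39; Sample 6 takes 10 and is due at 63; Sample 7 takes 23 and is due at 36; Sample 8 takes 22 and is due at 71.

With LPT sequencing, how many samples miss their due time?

4

LPT (decreasing processing time): Sample 7 Sample 8 Sample 2 Sample 1 Sample 4 Sample 5 Sample 6 Sample 3.
Sample 7: 0→23, due 36, tardiness 0
Sample 8: 23→45, due 71, tardiness 0
Sample 2: 45→62, due 97, tardiness 0
Sample 1: 62→77, due 68, tardiness 9
Sample 4: 77→90, due 94, tardiness 0
Sample 5: 90→101, due 39, tardiness 62
Sample 6: 101→111, due 63, tardiness 48
Sample 3: 111→116, due 82, tardiness 34
Late samples: 4.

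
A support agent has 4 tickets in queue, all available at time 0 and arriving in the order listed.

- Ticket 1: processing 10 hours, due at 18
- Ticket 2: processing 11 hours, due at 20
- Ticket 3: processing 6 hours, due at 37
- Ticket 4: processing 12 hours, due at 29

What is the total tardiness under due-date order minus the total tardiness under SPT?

EDD (increasing due date): Ticket 1 Ticket 2 Ticket 4 Ticket 3.
Ticket 1: 0→10, due 18, tardiness 0
Ticket 2: 10→21, due 20, tardiness 1
Ticket 4: 21→33, due 29, tardiness 4
Ticket 3: 33→39, due 37, tardiness 2
Sum = 0+1+4+2 = 7.
SPT (increasing processing time): Ticket 3 Ticket 1 Ticket 2 Ticket 4.
Ticket 3: 0→6, due 37, tardiness 0
Ticket 1: 6→16, due 18, tardiness 0
Ticket 2: 16→27, due 20, tardiness 7
Ticket 4: 27→39, due 29, tardiness 10
Sum = 0+0+7+10 = 17.
Difference = 7 − 17 = -10.

-10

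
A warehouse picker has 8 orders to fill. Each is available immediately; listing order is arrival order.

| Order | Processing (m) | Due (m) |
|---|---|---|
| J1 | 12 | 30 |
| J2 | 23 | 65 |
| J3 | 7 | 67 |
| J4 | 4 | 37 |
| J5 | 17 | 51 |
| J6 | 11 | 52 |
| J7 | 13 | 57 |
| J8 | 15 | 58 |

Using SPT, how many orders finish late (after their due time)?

4

SPT (increasing processing time): J4 J3 J6 J1 J7 J8 J5 J2.
J4: 0→4, due 37, tardiness 0
J3: 4→11, due 67, tardiness 0
J6: 11→22, due 52, tardiness 0
J1: 22→34, due 30, tardiness 4
J7: 34→47, due 57, tardiness 0
J8: 47→62, due 58, tardiness 4
J5: 62→79, due 51, tardiness 28
J2: 79→102, due 65, tardiness 37
Late orders: 4.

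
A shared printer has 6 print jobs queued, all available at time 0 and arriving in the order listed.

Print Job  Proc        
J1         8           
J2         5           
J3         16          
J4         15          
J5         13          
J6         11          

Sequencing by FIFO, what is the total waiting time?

151

FIFO (arrival order): J1 J2 J3 J4 J5 J6.
J1: waits 0, runs 0→8
J2: waits 8, runs 8→13
J3: waits 13, runs 13→29
J4: waits 29, runs 29→44
J5: waits 44, runs 44→57
J6: waits 57, runs 57→68
Sum = 0+8+13+29+44+57 = 151.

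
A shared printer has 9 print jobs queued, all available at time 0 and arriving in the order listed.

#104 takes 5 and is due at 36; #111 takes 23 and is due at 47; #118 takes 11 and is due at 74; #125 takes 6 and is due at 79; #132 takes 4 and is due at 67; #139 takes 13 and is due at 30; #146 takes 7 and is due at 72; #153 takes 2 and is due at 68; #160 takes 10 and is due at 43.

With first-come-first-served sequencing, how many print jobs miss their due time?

3

FIFO (arrival order): #104 #111 #118 #125 #132 #139 #146 #153 #160.
#104: 0→5, due 36, tardiness 0
#111: 5→28, due 47, tardiness 0
#118: 28→39, due 74, tardiness 0
#125: 39→45, due 79, tardiness 0
#132: 45→49, due 67, tardiness 0
#139: 49→62, due 30, tardiness 32
#146: 62→69, due 72, tardiness 0
#153: 69→71, due 68, tardiness 3
#160: 71→81, due 43, tardiness 38
Late print jobs: 3.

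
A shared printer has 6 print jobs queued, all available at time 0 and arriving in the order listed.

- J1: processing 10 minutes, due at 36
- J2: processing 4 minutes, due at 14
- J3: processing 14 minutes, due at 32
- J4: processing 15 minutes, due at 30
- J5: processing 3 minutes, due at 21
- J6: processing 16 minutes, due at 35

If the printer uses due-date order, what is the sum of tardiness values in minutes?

47

EDD (increasing due date): J2 J5 J4 J3 J6 J1.
J2: 0→4, due 14, tardiness 0
J5: 4→7, due 21, tardiness 0
J4: 7→22, due 30, tardiness 0
J3: 22→36, due 32, tardiness 4
J6: 36→52, due 35, tardiness 17
J1: 52→62, due 36, tardiness 26
Sum = 0+0+0+4+17+26 = 47.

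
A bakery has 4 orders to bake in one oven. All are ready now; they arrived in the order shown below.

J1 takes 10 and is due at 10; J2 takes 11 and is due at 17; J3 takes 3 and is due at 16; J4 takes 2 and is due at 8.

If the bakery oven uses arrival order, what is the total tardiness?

FIFO (arrival order): J1 J2 J3 J4.
J1: 0→10, due 10, tardiness 0
J2: 10→21, due 17, tardiness 4
J3: 21→24, due 16, tardiness 8
J4: 24→26, due 8, tardiness 18
Sum = 0+4+8+18 = 30.

30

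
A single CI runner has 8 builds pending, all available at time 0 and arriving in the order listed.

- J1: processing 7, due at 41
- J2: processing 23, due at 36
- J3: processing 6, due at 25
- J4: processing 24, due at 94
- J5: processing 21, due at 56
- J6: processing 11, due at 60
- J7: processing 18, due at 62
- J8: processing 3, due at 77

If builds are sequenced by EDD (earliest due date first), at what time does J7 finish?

86

EDD (increasing due date): J3 J2 J1 J5 J6 J7 J8 J4.
J3: 0→6
J2: 6→29
J1: 29→36
J5: 36→57
J6: 57→68
J7: 68→86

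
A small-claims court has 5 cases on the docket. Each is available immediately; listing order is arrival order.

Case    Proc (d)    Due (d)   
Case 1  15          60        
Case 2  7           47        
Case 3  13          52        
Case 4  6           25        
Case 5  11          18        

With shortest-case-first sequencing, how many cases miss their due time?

1

SPT (increasing processing time): Case 4 Case 2 Case 5 Case 3 Case 1.
Case 4: 0→6, due 25, tardiness 0
Case 2: 6→13, due 47, tardiness 0
Case 5: 13→24, due 18, tardiness 6
Case 3: 24→37, due 52, tardiness 0
Case 1: 37→52, due 60, tardiness 0
Late cases: 1.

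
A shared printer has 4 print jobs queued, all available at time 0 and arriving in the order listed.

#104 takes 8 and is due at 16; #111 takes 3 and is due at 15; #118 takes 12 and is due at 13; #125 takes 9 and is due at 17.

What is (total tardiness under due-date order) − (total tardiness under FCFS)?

EDD (increasing due date): #118 #111 #104 #125.
#118: 0→12, due 13, tardiness 0
#111: 12→15, due 15, tardiness 0
#104: 15→23, due 16, tardiness 7
#125: 23→32, due 17, tardiness 15
Sum = 0+0+7+15 = 22.
FIFO (arrival order): #104 #111 #118 #125.
#104: 0→8, due 16, tardiness 0
#111: 8→11, due 15, tardiness 0
#118: 11→23, due 13, tardiness 10
#125: 23→32, due 17, tardiness 15
Sum = 0+0+10+15 = 25.
Difference = 22 − 25 = -3.

-3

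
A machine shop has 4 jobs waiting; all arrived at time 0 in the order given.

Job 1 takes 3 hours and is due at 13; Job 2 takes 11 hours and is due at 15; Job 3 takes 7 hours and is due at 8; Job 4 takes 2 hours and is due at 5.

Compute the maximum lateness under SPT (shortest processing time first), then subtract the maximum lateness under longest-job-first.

SPT (increasing processing time): Job 4 Job 1 Job 3 Job 2.
Job 4: 0→2, due 5, lateness -3
Job 1: 2→5, due 13, lateness -8
Job 3: 5→12, due 8, lateness 4
Job 2: 12→23, due 15, lateness 8
Maximum = 8.
LPT (decreasing processing time): Job 2 Job 3 Job 1 Job 4.
Job 2: 0→11, due 15, lateness -4
Job 3: 11→18, due 8, lateness 10
Job 1: 18→21, due 13, lateness 8
Job 4: 21→23, due 5, lateness 18
Maximum = 18.
Difference = 8 − 18 = -10.

-10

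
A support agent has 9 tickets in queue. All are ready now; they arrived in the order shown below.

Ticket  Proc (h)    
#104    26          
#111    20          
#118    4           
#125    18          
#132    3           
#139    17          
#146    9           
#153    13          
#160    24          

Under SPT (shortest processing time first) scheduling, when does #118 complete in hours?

7

SPT (increasing processing time): #132 #118 #146 #153 #139 #125 #111 #160 #104.
#132: 0→3
#118: 3→7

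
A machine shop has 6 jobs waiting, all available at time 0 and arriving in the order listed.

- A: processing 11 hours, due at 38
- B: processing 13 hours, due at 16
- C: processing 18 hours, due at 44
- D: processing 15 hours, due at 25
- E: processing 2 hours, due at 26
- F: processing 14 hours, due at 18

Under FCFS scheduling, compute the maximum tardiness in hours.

55

FIFO (arrival order): A B C D E F.
A: 0→11, due 38, tardiness 0
B: 11→24, due 16, tardiness 8
C: 24→42, due 44, tardiness 0
D: 42→57, due 25, tardiness 32
E: 57→59, due 26, tardiness 33
F: 59→73, due 18, tardiness 55
Maximum = 55.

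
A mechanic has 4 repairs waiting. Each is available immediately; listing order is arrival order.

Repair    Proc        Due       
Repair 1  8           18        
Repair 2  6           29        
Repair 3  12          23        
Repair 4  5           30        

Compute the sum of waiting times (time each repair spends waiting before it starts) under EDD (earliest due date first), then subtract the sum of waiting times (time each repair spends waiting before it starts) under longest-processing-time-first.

-4

EDD (increasing due date): Repair 1 Repair 3 Repair 2 Repair 4.
Repair 1: waits 0, runs 0→8
Repair 3: waits 8, runs 8→20
Repair 2: waits 20, runs 20→26
Repair 4: waits 26, runs 26→31
Sum = 0+8+20+26 = 54.
LPT (decreasing processing time): Repair 3 Repair 1 Repair 2 Repair 4.
Repair 3: waits 0, runs 0→12
Repair 1: waits 12, runs 12→20
Repair 2: waits 20, runs 20→26
Repair 4: waits 26, runs 26→31
Sum = 0+12+20+26 = 58.
Difference = 54 − 58 = -4.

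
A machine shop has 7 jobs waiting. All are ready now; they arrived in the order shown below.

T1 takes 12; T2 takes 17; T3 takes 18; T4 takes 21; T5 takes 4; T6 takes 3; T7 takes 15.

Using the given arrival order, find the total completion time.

FIFO (arrival order): T1 T2 T3 T4 T5 T6 T7.
T1: 0→12
T2: 12→29
T3: 29→47
T4: 47→68
T5: 68→72
T6: 72→75
T7: 75→90
Sum = 12+29+47+68+72+75+90 = 393.

393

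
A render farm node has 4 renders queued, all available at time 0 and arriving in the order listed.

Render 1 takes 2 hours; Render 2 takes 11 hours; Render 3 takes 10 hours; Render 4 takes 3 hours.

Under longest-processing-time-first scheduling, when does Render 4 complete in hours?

24

LPT (decreasing processing time): Render 2 Render 3 Render 4 Render 1.
Render 2: 0→11
Render 3: 11→21
Render 4: 21→24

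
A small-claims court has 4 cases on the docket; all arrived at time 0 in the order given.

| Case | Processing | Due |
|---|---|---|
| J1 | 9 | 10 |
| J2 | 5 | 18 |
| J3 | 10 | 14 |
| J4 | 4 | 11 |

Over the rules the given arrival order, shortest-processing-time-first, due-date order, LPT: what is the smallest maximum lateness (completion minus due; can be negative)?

FIFO (arrival order): J1 J2 J3 J4.
J1: 0→9, due 10, lateness -1
J2: 9→14, due 18, lateness -4
J3: 14→24, due 14, lateness 10
J4: 24→28, due 11, lateness 17
Maximum = 17.
SPT (increasing processing time): J4 J2 J1 J3.
J4: 0→4, due 11, lateness -7
J2: 4→9, due 18, lateness -9
J1: 9→18, due 10, lateness 8
J3: 18→28, due 14, lateness 14
Maximum = 14.
EDD (increasing due date): J1 J4 J3 J2.
J1: 0→9, due 10, lateness -1
J4: 9→13, due 11, lateness 2
J3: 13→23, due 14, lateness 9
J2: 23→28, due 18, lateness 10
Maximum = 10.
LPT (decreasing processing time): J3 J1 J2 J4.
J3: 0→10, due 14, lateness -4
J1: 10→19, due 10, lateness 9
J2: 19→24, due 18, lateness 6
J4: 24→28, due 11, lateness 17
Maximum = 17.
FIFO 17, SPT 14, EDD 10, LPT 17 → minimum 10.

10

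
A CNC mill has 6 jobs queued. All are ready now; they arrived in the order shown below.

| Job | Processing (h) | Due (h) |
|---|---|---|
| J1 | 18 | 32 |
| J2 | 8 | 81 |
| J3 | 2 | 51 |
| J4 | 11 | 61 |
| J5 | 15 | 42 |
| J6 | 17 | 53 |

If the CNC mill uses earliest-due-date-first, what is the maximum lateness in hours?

2

EDD (increasing due date): J1 J5 J3 J6 J4 J2.
J1: 0→18, due 32, lateness -14
J5: 18→33, due 42, lateness -9
J3: 33→35, due 51, lateness -16
J6: 35→52, due 53, lateness -1
J4: 52→63, due 61, lateness 2
J2: 63→71, due 81, lateness -10
Maximum = 2.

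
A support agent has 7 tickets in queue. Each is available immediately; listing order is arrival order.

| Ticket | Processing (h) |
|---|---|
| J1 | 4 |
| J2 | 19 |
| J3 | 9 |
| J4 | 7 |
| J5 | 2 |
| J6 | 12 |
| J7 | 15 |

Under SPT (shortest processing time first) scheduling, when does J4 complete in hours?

SPT (increasing processing time): J5 J1 J4 J3 J6 J7 J2.
J5: 0→2
J1: 2→6
J4: 6→13

13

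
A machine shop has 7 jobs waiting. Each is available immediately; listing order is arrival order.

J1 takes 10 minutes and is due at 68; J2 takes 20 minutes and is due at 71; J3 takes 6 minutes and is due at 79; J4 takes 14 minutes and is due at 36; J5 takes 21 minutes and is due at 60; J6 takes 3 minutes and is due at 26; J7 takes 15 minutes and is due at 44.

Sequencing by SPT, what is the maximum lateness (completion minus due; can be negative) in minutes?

29

SPT (increasing processing time): J6 J3 J1 J4 J7 J2 J5.
J6: 0→3, due 26, lateness -23
J3: 3→9, due 79, lateness -70
J1: 9→19, due 68, lateness -49
J4: 19→33, due 36, lateness -3
J7: 33→48, due 44, lateness 4
J2: 48→68, due 71, lateness -3
J5: 68→89, due 60, lateness 29
Maximum = 29.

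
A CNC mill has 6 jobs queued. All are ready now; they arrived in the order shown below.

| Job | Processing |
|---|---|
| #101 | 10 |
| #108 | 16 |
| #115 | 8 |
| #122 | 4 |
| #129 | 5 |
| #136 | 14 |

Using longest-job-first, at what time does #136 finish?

LPT (decreasing processing time): #108 #136 #101 #115 #129 #122.
#108: 0→16
#136: 16→30

30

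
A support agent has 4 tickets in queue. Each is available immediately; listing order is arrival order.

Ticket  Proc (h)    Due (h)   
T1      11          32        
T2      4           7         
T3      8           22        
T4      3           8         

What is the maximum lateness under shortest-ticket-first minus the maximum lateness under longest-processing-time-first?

-18

SPT (increasing processing time): T4 T2 T3 T1.
T4: 0→3, due 8, lateness -5
T2: 3→7, due 7, lateness 0
T3: 7→15, due 22, lateness -7
T1: 15→26, due 32, lateness -6
Maximum = 0.
LPT (decreasing processing time): T1 T3 T2 T4.
T1: 0→11, due 32, lateness -21
T3: 11→19, due 22, lateness -3
T2: 19→23, due 7, lateness 16
T4: 23→26, due 8, lateness 18
Maximum = 18.
Difference = 0 − 18 = -18.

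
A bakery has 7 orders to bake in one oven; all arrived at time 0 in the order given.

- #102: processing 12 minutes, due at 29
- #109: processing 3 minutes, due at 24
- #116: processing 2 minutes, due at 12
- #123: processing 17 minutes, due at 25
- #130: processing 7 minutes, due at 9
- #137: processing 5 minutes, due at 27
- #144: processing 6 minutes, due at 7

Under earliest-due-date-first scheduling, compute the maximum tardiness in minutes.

23

EDD (increasing due date): #144 #130 #116 #109 #123 #137 #102.
#144: 0→6, due 7, tardiness 0
#130: 6→13, due 9, tardiness 4
#116: 13→15, due 12, tardiness 3
#109: 15→18, due 24, tardiness 0
#123: 18→35, due 25, tardiness 10
#137: 35→40, due 27, tardiness 13
#102: 40→52, due 29, tardiness 23
Maximum = 23.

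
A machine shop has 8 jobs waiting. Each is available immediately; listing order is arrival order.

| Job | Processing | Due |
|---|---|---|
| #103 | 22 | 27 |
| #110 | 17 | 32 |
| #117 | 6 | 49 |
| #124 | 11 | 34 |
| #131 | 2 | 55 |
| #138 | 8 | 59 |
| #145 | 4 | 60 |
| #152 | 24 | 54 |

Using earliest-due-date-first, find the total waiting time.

419

EDD (increasing due date): #103 #110 #124 #117 #152 #131 #138 #145.
#103: waits 0, runs 0→22
#110: waits 22, runs 22→39
#124: waits 39, runs 39→50
#117: waits 50, runs 50→56
#152: waits 56, runs 56→80
#131: waits 80, runs 80→82
#138: waits 82, runs 82→90
#145: waits 90, runs 90→94
Sum = 0+22+39+50+56+80+82+90 = 419.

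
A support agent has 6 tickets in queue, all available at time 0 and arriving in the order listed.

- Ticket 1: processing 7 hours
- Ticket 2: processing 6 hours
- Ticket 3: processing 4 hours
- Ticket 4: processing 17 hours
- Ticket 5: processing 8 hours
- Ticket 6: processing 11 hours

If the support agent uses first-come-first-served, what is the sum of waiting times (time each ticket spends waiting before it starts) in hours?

113

FIFO (arrival order): Ticket 1 Ticket 2 Ticket 3 Ticket 4 Ticket 5 Ticket 6.
Ticket 1: waits 0, runs 0→7
Ticket 2: waits 7, runs 7→13
Ticket 3: waits 13, runs 13→17
Ticket 4: waits 17, runs 17→34
Ticket 5: waits 34, runs 34→42
Ticket 6: waits 42, runs 42→53
Sum = 0+7+13+17+34+42 = 113.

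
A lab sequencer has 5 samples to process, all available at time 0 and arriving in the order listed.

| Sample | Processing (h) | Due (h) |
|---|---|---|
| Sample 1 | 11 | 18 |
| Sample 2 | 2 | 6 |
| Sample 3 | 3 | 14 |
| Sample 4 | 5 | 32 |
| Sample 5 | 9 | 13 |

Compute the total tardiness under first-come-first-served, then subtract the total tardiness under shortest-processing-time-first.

8

FIFO (arrival order): Sample 1 Sample 2 Sample 3 Sample 4 Sample 5.
Sample 1: 0→11, due 18, tardiness 0
Sample 2: 11→13, due 6, tardiness 7
Sample 3: 13→16, due 14, tardiness 2
Sample 4: 16→21, due 32, tardiness 0
Sample 5: 21→30, due 13, tardiness 17
Sum = 0+7+2+0+17 = 26.
SPT (increasing processing time): Sample 2 Sample 3 Sample 4 Sample 5 Sample 1.
Sample 2: 0→2, due 6, tardiness 0
Sample 3: 2→5, due 14, tardiness 0
Sample 4: 5→10, due 32, tardiness 0
Sample 5: 10→19, due 13, tardiness 6
Sample 1: 19→30, due 18, tardiness 12
Sum = 0+0+0+6+12 = 18.
Difference = 26 − 18 = 8.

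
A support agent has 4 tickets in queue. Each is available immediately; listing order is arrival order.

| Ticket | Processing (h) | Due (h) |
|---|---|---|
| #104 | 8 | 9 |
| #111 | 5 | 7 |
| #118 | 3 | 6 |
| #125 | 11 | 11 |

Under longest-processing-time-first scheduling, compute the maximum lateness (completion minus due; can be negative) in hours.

21

LPT (decreasing processing time): #125 #104 #111 #118.
#125: 0→11, due 11, lateness 0
#104: 11→19, due 9, lateness 10
#111: 19→24, due 7, lateness 17
#118: 24→27, due 6, lateness 21
Maximum = 21.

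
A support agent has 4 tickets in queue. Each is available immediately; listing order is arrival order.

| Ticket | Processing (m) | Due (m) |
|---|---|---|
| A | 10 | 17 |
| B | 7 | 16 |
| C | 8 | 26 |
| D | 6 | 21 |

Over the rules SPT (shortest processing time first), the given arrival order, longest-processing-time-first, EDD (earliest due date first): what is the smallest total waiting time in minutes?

SPT (increasing processing time): D B C A.
D: waits 0, runs 0→6
B: waits 6, runs 6→13
C: waits 13, runs 13→21
A: waits 21, runs 21→31
Sum = 0+6+13+21 = 40.
FIFO (arrival order): A B C D.
A: waits 0, runs 0→10
B: waits 10, runs 10→17
C: waits 17, runs 17→25
D: waits 25, runs 25→31
Sum = 0+10+17+25 = 52.
LPT (decreasing processing time): A C B D.
A: waits 0, runs 0→10
C: waits 10, runs 10→18
B: waits 18, runs 18→25
D: waits 25, runs 25→31
Sum = 0+10+18+25 = 53.
EDD (increasing due date): B A D C.
B: waits 0, runs 0→7
A: waits 7, runs 7→17
D: waits 17, runs 17→23
C: waits 23, runs 23→31
Sum = 0+7+17+23 = 47.
SPT 40, FIFO 52, LPT 53, EDD 47 → minimum 40.

40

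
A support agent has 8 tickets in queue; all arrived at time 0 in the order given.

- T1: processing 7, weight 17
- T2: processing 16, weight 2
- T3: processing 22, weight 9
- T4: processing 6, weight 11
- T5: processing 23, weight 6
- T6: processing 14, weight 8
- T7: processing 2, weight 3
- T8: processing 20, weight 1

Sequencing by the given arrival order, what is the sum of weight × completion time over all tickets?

2659

FIFO (arrival order): T1 T2 T3 T4 T5 T6 T7 T8.
T1: finishes 7, weight 17, w·C = 119
T2: finishes 23, weight 2, w·C = 46
T3: finishes 45, weight 9, w·C = 405
T4: finishes 51, weight 11, w·C = 561
T5: finishes 74, weight 6, w·C = 444
T6: finishes 88, weight 8, w·C = 704
T7: finishes 90, weight 3, w·C = 270
T8: finishes 110, weight 1, w·C = 110
Sum = 119+46+405+561+444+704+270+110 = 2659.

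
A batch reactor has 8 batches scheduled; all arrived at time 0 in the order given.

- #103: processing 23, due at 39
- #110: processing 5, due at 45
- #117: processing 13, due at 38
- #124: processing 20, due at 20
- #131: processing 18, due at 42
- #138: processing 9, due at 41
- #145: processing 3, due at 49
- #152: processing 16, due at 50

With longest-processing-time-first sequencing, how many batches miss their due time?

7

LPT (decreasing processing time): #103 #124 #131 #152 #117 #138 #110 #145.
#103: 0→23, due 39, tardiness 0
#124: 23→43, due 20, tardiness 23
#131: 43→61, due 42, tardiness 19
#152: 61→77, due 50, tardiness 27
#117: 77→90, due 38, tardiness 52
#138: 90→99, due 41, tardiness 58
#110: 99→104, due 45, tardiness 59
#145: 104→107, due 49, tardiness 58
Late batches: 7.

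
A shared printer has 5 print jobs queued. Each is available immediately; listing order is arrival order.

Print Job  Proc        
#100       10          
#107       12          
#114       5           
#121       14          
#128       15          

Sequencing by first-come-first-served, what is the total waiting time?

100

FIFO (arrival order): #100 #107 #114 #121 #128.
#100: waits 0, runs 0→10
#107: waits 10, runs 10→22
#114: waits 22, runs 22→27
#121: waits 27, runs 27→41
#128: waits 41, runs 41→56
Sum = 0+10+22+27+41 = 100.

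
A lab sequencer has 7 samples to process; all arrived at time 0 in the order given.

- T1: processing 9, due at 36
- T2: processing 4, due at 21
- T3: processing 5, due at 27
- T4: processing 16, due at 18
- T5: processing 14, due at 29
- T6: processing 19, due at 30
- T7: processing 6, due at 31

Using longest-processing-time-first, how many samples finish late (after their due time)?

LPT (decreasing processing time): T6 T4 T5 T1 T7 T3 T2.
T6: 0→19, due 30, tardiness 0
T4: 19→35, due 18, tardiness 17
T5: 35→49, due 29, tardiness 20
T1: 49→58, due 36, tardiness 22
T7: 58→64, due 31, tardiness 33
T3: 64→69, due 27, tardiness 42
T2: 69→73, due 21, tardiness 52
Late samples: 6.

6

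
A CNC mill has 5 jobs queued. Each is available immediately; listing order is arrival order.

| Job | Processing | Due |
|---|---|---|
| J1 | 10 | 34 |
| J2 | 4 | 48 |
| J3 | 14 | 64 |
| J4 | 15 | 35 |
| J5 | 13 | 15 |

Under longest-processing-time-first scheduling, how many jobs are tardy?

3

LPT (decreasing processing time): J4 J3 J5 J1 J2.
J4: 0→15, due 35, tardiness 0
J3: 15→29, due 64, tardiness 0
J5: 29→42, due 15, tardiness 27
J1: 42→52, due 34, tardiness 18
J2: 52→56, due 48, tardiness 8
Late jobs: 3.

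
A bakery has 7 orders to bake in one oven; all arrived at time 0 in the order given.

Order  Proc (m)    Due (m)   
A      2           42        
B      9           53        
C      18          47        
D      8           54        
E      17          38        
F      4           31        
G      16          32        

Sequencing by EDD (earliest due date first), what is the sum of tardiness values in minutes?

EDD (increasing due date): F G E A C B D.
F: 0→4, due 31, tardiness 0
G: 4→20, due 32, tardiness 0
E: 20→37, due 38, tardiness 0
A: 37→39, due 42, tardiness 0
C: 39→57, due 47, tardiness 10
B: 57→66, due 53, tardiness 13
D: 66→74, due 54, tardiness 20
Sum = 0+0+0+0+10+13+20 = 43.

43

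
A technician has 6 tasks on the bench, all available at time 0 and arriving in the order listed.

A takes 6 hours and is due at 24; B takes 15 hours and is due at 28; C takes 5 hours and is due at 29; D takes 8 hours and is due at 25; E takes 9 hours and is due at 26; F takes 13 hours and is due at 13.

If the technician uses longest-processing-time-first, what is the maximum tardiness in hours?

LPT (decreasing processing time): B F E D A C.
B: 0→15, due 28, tardiness 0
F: 15→28, due 13, tardiness 15
E: 28→37, due 26, tardiness 11
D: 37→45, due 25, tardiness 20
A: 45→51, due 24, tardiness 27
C: 51→56, due 29, tardiness 27
Maximum = 27.

27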